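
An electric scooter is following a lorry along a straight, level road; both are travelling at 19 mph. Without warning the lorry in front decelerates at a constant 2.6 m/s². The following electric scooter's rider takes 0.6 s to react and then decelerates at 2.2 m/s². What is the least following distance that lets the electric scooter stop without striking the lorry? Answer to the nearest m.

Minimum gap ≈ 8 m

19 mph × 0.44704 = 8.4938 m/s.
Leader travels v²/(2a_L) = 72.145 / 5.200 = 13.874 m before stopping.
Follower covers v·t_r = 8.4938 × 0.6 = 5.096 m while reacting, then v²/(2a_F) = 72.145 / 4.400 = 16.397 m while braking, for a total of 5.096 + 16.397 = 21.493 m.
Since a_F ≤ a_L and the follower starts braking later, the follower is never slower than the leader, so the closest approach is when both have stopped.
Minimum gap = 21.493 − 13.874 = 7.619 m.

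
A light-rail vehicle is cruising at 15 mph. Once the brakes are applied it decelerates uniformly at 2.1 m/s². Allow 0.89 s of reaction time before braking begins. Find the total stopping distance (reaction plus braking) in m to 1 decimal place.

Total stopping distance ≈ 16.7 m

15 mph × 0.44704 = 6.7056 m/s.
Reaction distance = v·t_r = 6.7056 × 0.89 = 5.968 m.
Braking distance = v²/(2a) = 6.7056² / (2 × 2.100) = 44.965 / 4.200 = 10.706 m.
Total = 5.968 + 10.706 = 16.674 m.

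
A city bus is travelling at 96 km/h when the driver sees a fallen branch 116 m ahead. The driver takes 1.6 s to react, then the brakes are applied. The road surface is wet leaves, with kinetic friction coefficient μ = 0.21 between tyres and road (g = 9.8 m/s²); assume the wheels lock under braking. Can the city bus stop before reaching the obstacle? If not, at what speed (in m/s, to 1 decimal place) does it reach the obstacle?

96 km/h ÷ 3.6 = 26.6667 m/s.
a = μg = 0.21 × 9.8 = 2.058 m/s².
Reaction distance = 26.6667 × 1.6 = 42.667 m.
Braking distance needed to stop: v²/(2a) = 711.113 / 4.116 = 172.768 m, so total needed = 42.667 + 172.768 = 215.435 m > 116 m — it cannot stop.
Distance remaining when braking begins: 116 − 42.667 = 73.333 m.
v² = v₀² − 2a·d = 711.113 − 2 × 2.058 × 73.333 = 409.274 m²/s².
v = √409.274 = 20.231 m/s.

No — it strikes the obstacle at 20.2 m/s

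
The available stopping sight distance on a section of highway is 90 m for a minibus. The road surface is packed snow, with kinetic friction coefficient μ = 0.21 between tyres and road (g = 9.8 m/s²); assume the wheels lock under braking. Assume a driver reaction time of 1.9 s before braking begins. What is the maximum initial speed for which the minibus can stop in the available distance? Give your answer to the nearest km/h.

a = μg = 0.21 × 9.8 = 2.058 m/s².
Stopping distance: v·t_r + v²/(2a) = 90 with t_r = 1.9 s and a = 2.058 m/s².
So v² + 7.820 v − 370.44 = 0.
Positive root: v = −a·t_r + √((a·t_r)² + 2a·d) = −3.910 + √(15.288 + 370.44) = 15.7300 m/s.
15.7300 m/s × 3.6 = 56.628 km/h.

Maximum speed ≈ 57 km/h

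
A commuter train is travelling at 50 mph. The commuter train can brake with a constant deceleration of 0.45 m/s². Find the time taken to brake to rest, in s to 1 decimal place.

Braking time ≈ 49.7 s

50 mph × 0.44704 = 22.3520 m/s.
Braking time = v/a = 22.3520 / 0.450 = 49.671 s.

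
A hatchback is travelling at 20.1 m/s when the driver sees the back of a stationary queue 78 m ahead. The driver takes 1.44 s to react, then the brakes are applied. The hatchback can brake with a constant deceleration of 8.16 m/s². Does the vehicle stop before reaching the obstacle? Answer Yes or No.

Yes

Reaction distance = 20.1000 × 1.44 = 28.944 m.
Braking distance = v²/(2a) = 404.010 / 16.320 = 24.756 m.
Total stopping distance = 28.944 + 24.756 = 53.700 m, vs 78 m available — it stops with 78 − 53.700 = 24.300 m to spare.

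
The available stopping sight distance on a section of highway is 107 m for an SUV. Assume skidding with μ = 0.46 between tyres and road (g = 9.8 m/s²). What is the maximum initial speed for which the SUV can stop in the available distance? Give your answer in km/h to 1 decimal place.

a = μg = 0.46 × 9.8 = 4.508 m/s².
v²/(2a) = d ⇒ v = √(2 × 4.508 × 107) = √964.71 = 31.0598 m/s.
31.0598 m/s × 3.6 = 111.815 km/h.

Maximum speed ≈ 111.8 km/h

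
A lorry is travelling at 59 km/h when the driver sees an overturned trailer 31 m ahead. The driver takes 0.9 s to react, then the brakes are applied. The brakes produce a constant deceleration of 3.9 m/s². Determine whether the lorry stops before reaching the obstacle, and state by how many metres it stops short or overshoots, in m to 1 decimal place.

59 km/h ÷ 3.6 = 16.3889 m/s.
Reaction distance = 16.3889 × 0.9 = 14.750 m.
Braking distance = v²/(2a) = 268.596 / 7.800 = 34.435 m.
Total stopping distance = 14.750 + 34.435 = 49.185 m, vs 31 m available — it cannot stop in time and overshoots by 49.185 − 31 = 18.185 m.

No — it overshoots by 18.2 m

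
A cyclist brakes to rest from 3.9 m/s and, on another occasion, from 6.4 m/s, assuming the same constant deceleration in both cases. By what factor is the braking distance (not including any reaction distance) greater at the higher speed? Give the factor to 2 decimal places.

Braking distance d = v²/(2a), so with a fixed, d ∝ v².
Factor = (6.4/3.9)² = 1.6410² = 2.6929.

Factor ≈ 2.69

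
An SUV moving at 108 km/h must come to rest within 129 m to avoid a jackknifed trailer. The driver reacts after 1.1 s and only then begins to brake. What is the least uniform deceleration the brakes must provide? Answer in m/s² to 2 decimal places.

Required deceleration ≈ 4.69 m/s²

108 km/h ÷ 3.6 = 30.0000 m/s.
Distance covered during reaction = 30.0000 × 1.1 = 33.000 m.
Distance available for braking: 129 − 33.000 = 96.000 m.
v² = 2a·d ⇒ a = v²/(2d) = 30.0000² / (2 × 96.000) = 900.000 / 192.000 = 4.6875 m/s².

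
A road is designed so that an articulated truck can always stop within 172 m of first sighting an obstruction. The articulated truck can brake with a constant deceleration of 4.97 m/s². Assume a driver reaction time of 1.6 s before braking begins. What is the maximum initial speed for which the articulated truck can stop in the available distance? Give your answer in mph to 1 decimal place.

Stopping distance: v·t_r + v²/(2a) = 172 with t_r = 1.6 s and a = 4.970 m/s².
So v² + 15.904 v − 1709.68 = 0.
Positive root: v = −a·t_r + √((a·t_r)² + 2a·d) = −7.952 + √(63.234 + 1709.68) = 34.1540 m/s.
34.1540 m/s ÷ 0.44704 = 76.400 mph.

Maximum speed ≈ 76.4 mph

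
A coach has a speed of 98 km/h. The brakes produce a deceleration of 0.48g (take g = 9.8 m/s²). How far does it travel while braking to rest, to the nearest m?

98 km/h ÷ 3.6 = 27.2222 m/s.
a = 0.48 × 9.8 = 4.704 m/s².
Braking distance = v²/(2a) = 27.2222² / (2 × 4.704) = 741.048 / 9.408 = 78.768 m.

Braking distance ≈ 79 m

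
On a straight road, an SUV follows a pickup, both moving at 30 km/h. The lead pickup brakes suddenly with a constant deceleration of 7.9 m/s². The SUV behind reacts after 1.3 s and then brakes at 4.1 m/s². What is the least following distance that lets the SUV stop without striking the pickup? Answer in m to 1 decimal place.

Minimum gap ≈ 14.9 m

30 km/h ÷ 3.6 = 8.3333 m/s.
Leader travels v²/(2a_L) = 69.444 / 15.800 = 4.395 m before stopping.
Follower covers v·t_r = 8.3333 × 1.3 = 10.833 m while reacting, then v²/(2a_F) = 69.444 / 8.200 = 8.469 m while braking, for a total of 10.833 + 8.469 = 19.302 m.
Since a_F ≤ a_L and the follower starts braking later, the follower is never slower than the leader, so the closest approach is when both have stopped.
Minimum gap = 19.302 − 4.395 = 14.907 m.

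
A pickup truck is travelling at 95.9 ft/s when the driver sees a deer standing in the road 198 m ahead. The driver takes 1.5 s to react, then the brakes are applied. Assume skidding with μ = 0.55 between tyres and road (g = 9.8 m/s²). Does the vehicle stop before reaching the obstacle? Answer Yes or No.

Yes

95.9 ft/s × 0.3048 = 29.2303 m/s.
a = μg = 0.55 × 9.8 = 5.390 m/s².
Reaction distance = 29.2303 × 1.5 = 43.845 m.
Braking distance = v²/(2a) = 854.410 / 10.780 = 79.259 m.
Total stopping distance = 43.845 + 79.259 = 123.104 m, vs 198 m available — it stops with 198 − 123.104 = 74.896 m to spare.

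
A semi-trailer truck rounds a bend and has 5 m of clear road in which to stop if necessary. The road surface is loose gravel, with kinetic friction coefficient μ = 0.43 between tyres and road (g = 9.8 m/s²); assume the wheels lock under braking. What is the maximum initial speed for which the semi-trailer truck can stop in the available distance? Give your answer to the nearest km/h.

a = μg = 0.43 × 9.8 = 4.214 m/s².
v²/(2a) = d ⇒ v = √(2 × 4.214 × 5) = √42.14 = 6.4915 m/s.
6.4915 m/s × 3.6 = 23.369 km/h.

Maximum speed ≈ 23 km/h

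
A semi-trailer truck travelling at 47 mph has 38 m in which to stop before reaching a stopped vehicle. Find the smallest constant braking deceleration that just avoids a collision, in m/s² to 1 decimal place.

Required deceleration ≈ 5.8 m/s²

47 mph × 0.44704 = 21.0109 m/s.
v² = 2a·d ⇒ a = v²/(2d) = 21.0109² / (2 × 38.000) = 441.458 / 76.000 = 5.8087 m/s².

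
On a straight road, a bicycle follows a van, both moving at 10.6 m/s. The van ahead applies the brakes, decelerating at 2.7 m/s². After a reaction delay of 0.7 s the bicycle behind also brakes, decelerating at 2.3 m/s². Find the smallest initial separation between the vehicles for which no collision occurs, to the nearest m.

Minimum gap ≈ 11 m

Leader travels v²/(2a_L) = 112.360 / 5.400 = 20.807 m before stopping.
Follower covers v·t_r = 10.6000 × 0.7 = 7.420 m while reacting, then v²/(2a_F) = 112.360 / 4.600 = 24.426 m while braking, for a total of 7.420 + 24.426 = 31.846 m.
Since a_F ≤ a_L and the follower starts braking later, the follower is never slower than the leader, so the closest approach is when both have stopped.
Minimum gap = 31.846 − 20.807 = 11.039 m.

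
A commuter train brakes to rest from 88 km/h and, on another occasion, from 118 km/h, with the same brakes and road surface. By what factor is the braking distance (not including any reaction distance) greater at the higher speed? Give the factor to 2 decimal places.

Factor ≈ 1.80

Braking distance d = v²/(2a), so with a fixed, d ∝ v².
Factor = (118/88)² = 1.3409² = 1.7980.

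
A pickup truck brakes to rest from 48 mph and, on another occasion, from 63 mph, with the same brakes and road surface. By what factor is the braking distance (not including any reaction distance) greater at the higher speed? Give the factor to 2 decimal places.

Braking distance d = v²/(2a), so with a fixed, d ∝ v².
Factor = (63/48)² = 1.3125² = 1.7227.

Factor ≈ 1.72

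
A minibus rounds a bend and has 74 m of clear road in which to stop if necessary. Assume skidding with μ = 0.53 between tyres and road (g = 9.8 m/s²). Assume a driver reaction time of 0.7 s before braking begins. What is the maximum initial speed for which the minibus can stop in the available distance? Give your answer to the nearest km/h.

a = μg = 0.53 × 9.8 = 5.194 m/s².
Stopping distance: v·t_r + v²/(2a) = 74 with t_r = 0.7 s and a = 5.194 m/s².
So v² + 7.272 v − 768.71 = 0.
Positive root: v = −a·t_r + √((a·t_r)² + 2a·d) = −3.636 + √(13.220 + 768.71) = 24.3270 m/s.
24.3270 m/s × 3.6 = 87.577 km/h.

Maximum speed ≈ 88 km/h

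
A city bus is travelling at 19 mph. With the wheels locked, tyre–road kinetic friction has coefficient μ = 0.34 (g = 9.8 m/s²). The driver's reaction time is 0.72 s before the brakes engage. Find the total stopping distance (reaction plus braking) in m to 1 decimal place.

19 mph × 0.44704 = 8.4938 m/s.
a = μg = 0.34 × 9.8 = 3.332 m/s².
Reaction distance = v·t_r = 8.4938 × 0.72 = 6.116 m.
Braking distance = v²/(2a) = 8.4938² / (2 × 3.332) = 72.145 / 6.664 = 10.826 m.
Total = 6.116 + 10.826 = 16.942 m.

Total stopping distance ≈ 16.9 m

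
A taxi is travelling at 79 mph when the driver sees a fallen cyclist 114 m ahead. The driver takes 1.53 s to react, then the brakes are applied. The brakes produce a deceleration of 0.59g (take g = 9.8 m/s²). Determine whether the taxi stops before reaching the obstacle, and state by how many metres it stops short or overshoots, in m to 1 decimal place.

79 mph × 0.44704 = 35.3162 m/s.
a = 0.59 × 9.8 = 5.782 m/s².
Reaction distance = 35.3162 × 1.53 = 54.034 m.
Braking distance = v²/(2a) = 1247.234 / 11.564 = 107.855 m.
Total stopping distance = 54.034 + 107.855 = 161.889 m, vs 114 m available — it cannot stop in time and overshoots by 161.889 − 114 = 47.889 m.

No — it overshoots by 47.9 m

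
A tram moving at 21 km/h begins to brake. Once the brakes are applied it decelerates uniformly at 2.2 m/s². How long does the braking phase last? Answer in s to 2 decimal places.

Braking time ≈ 2.65 s

21 km/h ÷ 3.6 = 5.8333 m/s.
Braking time = v/a = 5.8333 / 2.200 = 2.651 s.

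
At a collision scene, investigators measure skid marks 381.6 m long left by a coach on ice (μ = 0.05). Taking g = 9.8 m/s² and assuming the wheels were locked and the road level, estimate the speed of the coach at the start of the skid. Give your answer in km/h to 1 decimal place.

Initial speed ≈ 69.6 km/h

Deceleration a = μg = 0.05 × 9.8 = 0.490 m/s².
v = √(2a·d) = √(2 × 0.490 × 381.6) = √373.968 = 19.3383 m/s.
= 19.3383 × 3.6 = 69.618 km/h.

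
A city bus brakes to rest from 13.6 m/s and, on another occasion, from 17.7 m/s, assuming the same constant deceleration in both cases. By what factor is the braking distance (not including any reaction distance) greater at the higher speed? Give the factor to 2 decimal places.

Factor ≈ 1.69

Braking distance d = v²/(2a), so with a fixed, d ∝ v².
Factor = (17.7/13.6)² = 1.3015² = 1.6939.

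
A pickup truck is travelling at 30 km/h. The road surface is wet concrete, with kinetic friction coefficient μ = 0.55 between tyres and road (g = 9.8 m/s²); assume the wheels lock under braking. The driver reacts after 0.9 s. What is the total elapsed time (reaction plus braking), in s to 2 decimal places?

30 km/h ÷ 3.6 = 8.3333 m/s.
a = μg = 0.55 × 9.8 = 5.390 m/s².
Braking time = v/a = 8.3333 / 5.390 = 1.546 s.
Total = 0.9 + 1.546 = 2.446 s.

Total time ≈ 2.45 s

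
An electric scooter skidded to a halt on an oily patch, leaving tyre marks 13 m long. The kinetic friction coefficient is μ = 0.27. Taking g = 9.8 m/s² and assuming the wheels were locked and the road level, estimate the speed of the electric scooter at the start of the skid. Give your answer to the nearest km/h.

Initial speed ≈ 30 km/h

Deceleration a = μg = 0.27 × 9.8 = 2.646 m/s².
v = √(2a·d) = √(2 × 2.646 × 13) = √68.796 = 8.2943 m/s.
= 8.2943 × 3.6 = 29.859 km/h.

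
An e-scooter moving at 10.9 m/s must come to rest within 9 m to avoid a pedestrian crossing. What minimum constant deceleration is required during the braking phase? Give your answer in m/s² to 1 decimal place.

v² = 2a·d ⇒ a = v²/(2d) = 10.9000² / (2 × 9.000) = 118.810 / 18.000 = 6.6006 m/s².

Required deceleration ≈ 6.6 m/s²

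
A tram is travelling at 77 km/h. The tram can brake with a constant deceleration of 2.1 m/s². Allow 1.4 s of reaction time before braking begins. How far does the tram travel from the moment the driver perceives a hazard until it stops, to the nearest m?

77 km/h ÷ 3.6 = 21.3889 m/s.
Reaction distance = v·t_r = 21.3889 × 1.4 = 29.944 m.
Braking distance = v²/(2a) = 21.3889² / (2 × 2.100) = 457.485 / 4.200 = 108.925 m.
Total = 29.944 + 108.925 = 138.869 m.

Total stopping distance ≈ 139 m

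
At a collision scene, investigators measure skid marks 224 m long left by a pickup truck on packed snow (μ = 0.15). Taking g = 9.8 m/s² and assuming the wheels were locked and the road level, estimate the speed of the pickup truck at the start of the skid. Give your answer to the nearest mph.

Deceleration a = μg = 0.15 × 9.8 = 1.470 m/s².
v = √(2a·d) = √(2 × 1.470 × 224) = √658.560 = 25.6624 m/s.
= 25.6624 ÷ 0.44704 = 57.405 mph.

Initial speed ≈ 57 mph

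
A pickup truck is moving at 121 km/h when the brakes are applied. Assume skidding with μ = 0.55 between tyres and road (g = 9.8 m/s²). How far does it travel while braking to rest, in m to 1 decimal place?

121 km/h ÷ 3.6 = 33.6111 m/s.
a = μg = 0.55 × 9.8 = 5.390 m/s².
Braking distance = v²/(2a) = 33.6111² / (2 × 5.390) = 1129.706 / 10.780 = 104.796 m.

Braking distance ≈ 104.8 m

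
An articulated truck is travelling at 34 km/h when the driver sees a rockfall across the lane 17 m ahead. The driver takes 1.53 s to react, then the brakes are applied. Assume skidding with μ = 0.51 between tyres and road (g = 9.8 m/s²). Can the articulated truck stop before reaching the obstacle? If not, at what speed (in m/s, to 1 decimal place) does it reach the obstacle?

34 km/h ÷ 3.6 = 9.4444 m/s.
a = μg = 0.51 × 9.8 = 4.998 m/s².
Reaction distance = 9.4444 × 1.53 = 14.450 m.
Braking distance needed to stop: v²/(2a) = 89.197 / 9.996 = 8.923 m, so total needed = 14.450 + 8.923 = 23.373 m > 17 m — it cannot stop.
Distance remaining when braking begins: 17 − 14.450 = 2.550 m.
v² = v₀² − 2a·d = 89.197 − 2 × 4.998 × 2.550 = 63.707 m²/s².
v = √63.707 = 7.982 m/s.

No — it strikes the obstacle at 8.0 m/s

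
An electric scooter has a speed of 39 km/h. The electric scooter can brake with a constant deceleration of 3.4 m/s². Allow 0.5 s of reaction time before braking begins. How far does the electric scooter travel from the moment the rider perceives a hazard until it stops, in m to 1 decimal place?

39 km/h ÷ 3.6 = 10.8333 m/s.
Reaction distance = v·t_r = 10.8333 × 0.5 = 5.417 m.
Braking distance = v²/(2a) = 10.8333² / (2 × 3.400) = 117.360 / 6.800 = 17.259 m.
Total = 5.417 + 17.259 = 22.676 m.

Total stopping distance ≈ 22.7 m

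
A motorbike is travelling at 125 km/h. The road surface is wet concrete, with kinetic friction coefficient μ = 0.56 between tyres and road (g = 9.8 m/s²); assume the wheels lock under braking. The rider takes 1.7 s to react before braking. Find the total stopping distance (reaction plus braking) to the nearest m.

Total stopping distance ≈ 169 m

125 km/h ÷ 3.6 = 34.7222 m/s.
a = μg = 0.56 × 9.8 = 5.488 m/s².
Reaction distance = v·t_r = 34.7222 × 1.7 = 59.028 m.
Braking distance = v²/(2a) = 34.7222² / (2 × 5.488) = 1205.631 / 10.976 = 109.842 m.
Total = 59.028 + 109.842 = 168.870 m.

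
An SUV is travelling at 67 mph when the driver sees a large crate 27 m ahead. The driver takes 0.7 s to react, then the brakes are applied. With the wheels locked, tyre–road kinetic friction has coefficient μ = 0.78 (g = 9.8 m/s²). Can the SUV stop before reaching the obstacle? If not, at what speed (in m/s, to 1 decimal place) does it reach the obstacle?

67 mph × 0.44704 = 29.9517 m/s.
a = μg = 0.78 × 9.8 = 7.644 m/s².
Reaction distance = 29.9517 × 0.7 = 20.966 m.
Braking distance needed to stop: v²/(2a) = 897.104 / 15.288 = 58.680 m, so total needed = 20.966 + 58.680 = 79.646 m > 27 m — it cannot stop.
Distance remaining when braking begins: 27 − 20.966 = 6.034 m.
v² = v₀² − 2a·d = 897.104 − 2 × 7.644 × 6.034 = 804.856 m²/s².
v = √804.856 = 28.370 m/s.

No — it strikes the obstacle at 28.4 m/s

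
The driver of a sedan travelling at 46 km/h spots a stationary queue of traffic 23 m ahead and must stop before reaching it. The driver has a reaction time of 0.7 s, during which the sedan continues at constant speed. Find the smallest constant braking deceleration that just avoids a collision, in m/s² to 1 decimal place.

Required deceleration ≈ 5.8 m/s²

46 km/h ÷ 3.6 = 12.7778 m/s.
Distance covered during reaction = 12.7778 × 0.7 = 8.944 m.
Distance available for braking: 23 − 8.944 = 14.056 m.
v² = 2a·d ⇒ a = v²/(2d) = 12.7778² / (2 × 14.056) = 163.272 / 28.112 = 5.8079 m/s².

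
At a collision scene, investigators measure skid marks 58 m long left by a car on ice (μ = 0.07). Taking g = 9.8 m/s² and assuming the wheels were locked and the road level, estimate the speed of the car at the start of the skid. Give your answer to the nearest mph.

Deceleration a = μg = 0.07 × 9.8 = 0.686 m/s².
v = √(2a·d) = √(2 × 0.686 × 58) = √79.576 = 8.9205 m/s.
= 8.9205 ÷ 0.44704 = 19.955 mph.

Initial speed ≈ 20 mph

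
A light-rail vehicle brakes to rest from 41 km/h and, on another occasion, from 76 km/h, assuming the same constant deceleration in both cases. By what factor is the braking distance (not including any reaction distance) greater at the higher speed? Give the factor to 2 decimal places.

Factor ≈ 3.44

Braking distance d = v²/(2a), so with a fixed, d ∝ v².
Factor = (76/41)² = 1.8537² = 3.4362.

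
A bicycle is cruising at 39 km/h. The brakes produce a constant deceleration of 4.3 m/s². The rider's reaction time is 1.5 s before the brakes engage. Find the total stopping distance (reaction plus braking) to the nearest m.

Total stopping distance ≈ 30 m

39 km/h ÷ 3.6 = 10.8333 m/s.
Reaction distance = v·t_r = 10.8333 × 1.5 = 16.250 m.
Braking distance = v²/(2a) = 10.8333² / (2 × 4.300) = 117.360 / 8.600 = 13.647 m.
Total = 16.250 + 13.647 = 29.897 m.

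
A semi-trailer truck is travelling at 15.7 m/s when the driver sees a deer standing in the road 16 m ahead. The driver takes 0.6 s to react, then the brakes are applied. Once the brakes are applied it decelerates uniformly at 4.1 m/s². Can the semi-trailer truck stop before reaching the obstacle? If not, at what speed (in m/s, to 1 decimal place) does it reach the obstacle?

No — it strikes the obstacle at 13.9 m/s

Reaction distance = 15.7000 × 0.6 = 9.420 m.
Braking distance needed to stop: v²/(2a) = 246.490 / 8.200 = 30.060 m, so total needed = 9.420 + 30.060 = 39.480 m > 16 m — it cannot stop.
Distance remaining when braking begins: 16 − 9.420 = 6.580 m.
v² = v₀² − 2a·d = 246.490 − 2 × 4.100 × 6.580 = 192.534 m²/s².
v = √192.534 = 13.876 m/s.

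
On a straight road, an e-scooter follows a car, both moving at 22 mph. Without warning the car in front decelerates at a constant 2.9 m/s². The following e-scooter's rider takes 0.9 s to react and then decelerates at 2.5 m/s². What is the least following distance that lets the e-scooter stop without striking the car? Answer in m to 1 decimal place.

Minimum gap ≈ 11.5 m

22 mph × 0.44704 = 9.8349 m/s.
Leader travels v²/(2a_L) = 96.725 / 5.800 = 16.677 m before stopping.
Follower covers v·t_r = 9.8349 × 0.9 = 8.851 m while reacting, then v²/(2a_F) = 96.725 / 5.000 = 19.345 m while braking, for a total of 8.851 + 19.345 = 28.196 m.
Since a_F ≤ a_L and the follower starts braking later, the follower is never slower than the leader, so the closest approach is when both have stopped.
Minimum gap = 28.196 − 16.677 = 11.519 m.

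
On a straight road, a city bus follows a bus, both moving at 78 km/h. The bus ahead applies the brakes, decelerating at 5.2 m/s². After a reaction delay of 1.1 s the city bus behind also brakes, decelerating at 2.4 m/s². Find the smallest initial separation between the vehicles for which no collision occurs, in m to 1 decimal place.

78 km/h ÷ 3.6 = 21.6667 m/s.
Leader travels v²/(2a_L) = 469.446 / 10.400 = 45.139 m before stopping.
Follower covers v·t_r = 21.6667 × 1.1 = 23.833 m while reacting, then v²/(2a_F) = 469.446 / 4.800 = 97.801 m while braking, for a total of 23.833 + 97.801 = 121.634 m.
Since a_F ≤ a_L and the follower starts braking later, the follower is never slower than the leader, so the closest approach is when both have stopped.
Minimum gap = 121.634 − 45.139 = 76.495 m.

Minimum gap ≈ 76.5 m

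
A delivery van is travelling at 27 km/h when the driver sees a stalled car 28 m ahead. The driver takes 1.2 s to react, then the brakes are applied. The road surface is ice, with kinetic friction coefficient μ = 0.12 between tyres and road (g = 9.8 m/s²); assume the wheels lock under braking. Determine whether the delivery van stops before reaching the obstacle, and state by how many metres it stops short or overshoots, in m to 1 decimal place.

No — it overshoots by 4.9 m

27 km/h ÷ 3.6 = 7.5000 m/s.
a = μg = 0.12 × 9.8 = 1.176 m/s².
Reaction distance = 7.5000 × 1.2 = 9.000 m.
Braking distance = v²/(2a) = 56.250 / 2.352 = 23.916 m.
Total stopping distance = 9.000 + 23.916 = 32.916 m, vs 28 m available — it cannot stop in time and overshoots by 32.916 − 28 = 4.916 m.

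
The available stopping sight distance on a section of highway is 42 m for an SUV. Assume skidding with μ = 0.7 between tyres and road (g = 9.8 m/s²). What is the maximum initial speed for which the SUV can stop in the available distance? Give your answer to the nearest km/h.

a = μg = 0.7 × 9.8 = 6.860 m/s².
v²/(2a) = d ⇒ v = √(2 × 6.860 × 42) = √576.24 = 24.0050 m/s.
24.0050 m/s × 3.6 = 86.418 km/h.

Maximum speed ≈ 86 km/h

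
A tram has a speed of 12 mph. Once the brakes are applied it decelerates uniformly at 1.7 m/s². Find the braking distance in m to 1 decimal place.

Braking distance ≈ 8.5 m

12 mph × 0.44704 = 5.3645 m/s.
Braking distance = v²/(2a) = 5.3645² / (2 × 1.700) = 28.778 / 3.400 = 8.464 m.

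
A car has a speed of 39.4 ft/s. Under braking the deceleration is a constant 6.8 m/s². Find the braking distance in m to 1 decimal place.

Braking distance ≈ 10.6 m

39.4 ft/s × 0.3048 = 12.0091 m/s.
Braking distance = v²/(2a) = 12.0091² / (2 × 6.800) = 144.218 / 13.600 = 10.604 m.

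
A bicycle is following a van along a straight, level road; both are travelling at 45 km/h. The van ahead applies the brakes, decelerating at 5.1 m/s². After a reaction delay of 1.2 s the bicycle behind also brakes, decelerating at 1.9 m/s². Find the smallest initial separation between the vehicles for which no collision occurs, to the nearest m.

45 km/h ÷ 3.6 = 12.5000 m/s.
Leader travels v²/(2a_L) = 156.250 / 10.200 = 15.319 m before stopping.
Follower covers v·t_r = 12.5000 × 1.2 = 15.000 m while reacting, then v²/(2a_F) = 156.250 / 3.800 = 41.118 m while braking, for a total of 15.000 + 41.118 = 56.118 m.
Since a_F ≤ a_L and the follower starts braking later, the follower is never slower than the leader, so the closest approach is when both have stopped.
Minimum gap = 56.118 − 15.319 = 40.799 m.

Minimum gap ≈ 41 m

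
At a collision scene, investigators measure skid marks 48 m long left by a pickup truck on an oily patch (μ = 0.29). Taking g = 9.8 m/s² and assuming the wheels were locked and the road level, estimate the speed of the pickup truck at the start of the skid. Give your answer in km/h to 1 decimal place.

Initial speed ≈ 59.5 km/h

Deceleration a = μg = 0.29 × 9.8 = 2.842 m/s².
v = √(2a·d) = √(2 × 2.842 × 48) = √272.832 = 16.5176 m/s.
= 16.5176 × 3.6 = 59.463 km/h.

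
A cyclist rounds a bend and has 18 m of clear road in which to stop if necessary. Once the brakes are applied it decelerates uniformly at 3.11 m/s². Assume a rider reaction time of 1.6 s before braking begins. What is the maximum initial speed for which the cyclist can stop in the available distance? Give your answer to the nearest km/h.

Stopping distance: v·t_r + v²/(2a) = 18 with t_r = 1.6 s and a = 3.110 m/s².
So v² + 9.952 v − 111.96 = 0.
Positive root: v = −a·t_r + √((a·t_r)² + 2a·d) = −4.976 + √(24.761 + 111.96) = 6.7168 m/s.
6.7168 m/s × 3.6 = 24.180 km/h.

Maximum speed ≈ 24 km/h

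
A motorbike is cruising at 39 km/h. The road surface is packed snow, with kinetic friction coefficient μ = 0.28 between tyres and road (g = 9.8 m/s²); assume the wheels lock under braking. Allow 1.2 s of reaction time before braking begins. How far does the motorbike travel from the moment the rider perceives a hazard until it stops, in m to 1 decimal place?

Total stopping distance ≈ 34.4 m

39 km/h ÷ 3.6 = 10.8333 m/s.
a = μg = 0.28 × 9.8 = 2.744 m/s².
Reaction distance = v·t_r = 10.8333 × 1.2 = 13.000 m.
Braking distance = v²/(2a) = 10.8333² / (2 × 2.744) = 117.360 / 5.488 = 21.385 m.
Total = 13.000 + 21.385 = 34.385 m.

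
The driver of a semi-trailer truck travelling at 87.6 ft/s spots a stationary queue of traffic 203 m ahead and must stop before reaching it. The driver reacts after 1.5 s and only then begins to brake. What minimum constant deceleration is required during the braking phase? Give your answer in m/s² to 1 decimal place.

Required deceleration ≈ 2.2 m/s²

87.6 ft/s × 0.3048 = 26.7005 m/s.
Distance covered during reaction = 26.7005 × 1.5 = 40.051 m.
Distance available for braking: 203 − 40.051 = 162.949 m.
v² = 2a·d ⇒ a = v²/(2d) = 26.7005² / (2 × 162.949) = 712.917 / 325.898 = 2.1875 m/s².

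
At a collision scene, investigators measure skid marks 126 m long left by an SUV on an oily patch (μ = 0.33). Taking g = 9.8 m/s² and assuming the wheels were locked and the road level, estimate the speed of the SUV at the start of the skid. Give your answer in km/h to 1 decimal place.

Initial speed ≈ 102.8 km/h

Deceleration a = μg = 0.33 × 9.8 = 3.234 m/s².
v = √(2a·d) = √(2 × 3.234 × 126) = √814.968 = 28.5476 m/s.
= 28.5476 × 3.6 = 102.771 km/h.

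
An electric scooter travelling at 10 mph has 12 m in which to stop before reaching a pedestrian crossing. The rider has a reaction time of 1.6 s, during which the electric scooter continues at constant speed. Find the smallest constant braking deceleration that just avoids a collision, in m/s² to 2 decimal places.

Required deceleration ≈ 2.06 m/s²

10 mph × 0.44704 = 4.4704 m/s.
Distance covered during reaction = 4.4704 × 1.6 = 7.153 m.
Distance available for braking: 12 − 7.153 = 4.847 m.
v² = 2a·d ⇒ a = v²/(2d) = 4.4704² / (2 × 4.847) = 19.984 / 9.694 = 2.0615 m/s².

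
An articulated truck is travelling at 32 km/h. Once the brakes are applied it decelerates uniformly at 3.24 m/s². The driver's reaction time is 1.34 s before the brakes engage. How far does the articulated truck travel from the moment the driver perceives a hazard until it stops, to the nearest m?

32 km/h ÷ 3.6 = 8.8889 m/s.
Reaction distance = v·t_r = 8.8889 × 1.34 = 11.911 m.
Braking distance = v²/(2a) = 8.8889² / (2 × 3.240) = 79.013 / 6.480 = 12.193 m.
Total = 11.911 + 12.193 = 24.104 m.

Total stopping distance ≈ 24 m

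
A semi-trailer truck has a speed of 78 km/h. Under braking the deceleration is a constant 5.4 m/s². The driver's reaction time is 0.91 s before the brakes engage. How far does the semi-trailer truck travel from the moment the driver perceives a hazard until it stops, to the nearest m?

Total stopping distance ≈ 63 m

78 km/h ÷ 3.6 = 21.6667 m/s.
Reaction distance = v·t_r = 21.6667 × 0.91 = 19.717 m.
Braking distance = v²/(2a) = 21.6667² / (2 × 5.400) = 469.446 / 10.800 = 43.467 m.
Total = 19.717 + 43.467 = 63.184 m.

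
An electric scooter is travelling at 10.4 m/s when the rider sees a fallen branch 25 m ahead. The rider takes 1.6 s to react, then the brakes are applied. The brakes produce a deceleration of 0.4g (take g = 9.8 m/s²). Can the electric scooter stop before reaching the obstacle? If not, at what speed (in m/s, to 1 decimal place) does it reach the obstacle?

No — it strikes the obstacle at 6.5 m/s

a = 0.4 × 9.8 = 3.920 m/s².
Reaction distance = 10.4000 × 1.6 = 16.640 m.
Braking distance needed to stop: v²/(2a) = 108.160 / 7.840 = 13.796 m, so total needed = 16.640 + 13.796 = 30.436 m > 25 m — it cannot stop.
Distance remaining when braking begins: 25 − 16.640 = 8.360 m.
v² = v₀² − 2a·d = 108.160 − 2 × 3.920 × 8.360 = 42.618 m²/s².
v = √42.618 = 6.528 m/s.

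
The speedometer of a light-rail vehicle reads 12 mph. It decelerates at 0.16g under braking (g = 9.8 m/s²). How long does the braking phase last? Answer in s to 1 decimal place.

Braking time ≈ 3.4 s

12 mph × 0.44704 = 5.3645 m/s.
a = 0.16 × 9.8 = 1.568 m/s².
Braking time = v/a = 5.3645 / 1.568 = 3.421 s.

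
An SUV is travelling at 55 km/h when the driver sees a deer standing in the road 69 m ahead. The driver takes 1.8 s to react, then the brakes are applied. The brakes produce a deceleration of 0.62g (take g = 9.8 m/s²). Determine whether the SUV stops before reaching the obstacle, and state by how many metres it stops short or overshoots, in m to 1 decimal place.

55 km/h ÷ 3.6 = 15.2778 m/s.
a = 0.62 × 9.8 = 6.076 m/s².
Reaction distance = 15.2778 × 1.8 = 27.500 m.
Braking distance = v²/(2a) = 233.411 / 12.152 = 19.208 m.
Total stopping distance = 27.500 + 19.208 = 46.708 m, vs 69 m available — it stops with 69 − 46.708 = 22.292 m to spare.

Yes — it stops 22.3 m short of the obstacle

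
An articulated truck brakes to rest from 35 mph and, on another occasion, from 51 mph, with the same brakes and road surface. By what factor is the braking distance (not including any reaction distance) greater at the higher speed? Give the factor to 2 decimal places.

Factor ≈ 2.12

Braking distance d = v²/(2a), so with a fixed, d ∝ v².
Factor = (51/35)² = 1.4571² = 2.1231.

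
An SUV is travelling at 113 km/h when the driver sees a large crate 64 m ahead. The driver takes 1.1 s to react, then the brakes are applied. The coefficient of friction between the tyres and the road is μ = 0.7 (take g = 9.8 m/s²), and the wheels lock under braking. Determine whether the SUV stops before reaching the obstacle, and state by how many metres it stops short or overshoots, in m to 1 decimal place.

113 km/h ÷ 3.6 = 31.3889 m/s.
a = μg = 0.7 × 9.8 = 6.860 m/s².
Reaction distance = 31.3889 × 1.1 = 34.528 m.
Braking distance = v²/(2a) = 985.263 / 13.720 = 71.812 m.
Total stopping distance = 34.528 + 71.812 = 106.340 m, vs 64 m available — it cannot stop in time and overshoots by 106.340 − 64 = 42.340 m.

No — it overshoots by 42.3 m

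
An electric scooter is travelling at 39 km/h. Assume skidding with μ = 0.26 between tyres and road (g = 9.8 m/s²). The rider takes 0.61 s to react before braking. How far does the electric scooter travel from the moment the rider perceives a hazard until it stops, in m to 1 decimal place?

Total stopping distance ≈ 29.6 m

39 km/h ÷ 3.6 = 10.8333 m/s.
a = μg = 0.26 × 9.8 = 2.548 m/s².
Reaction distance = v·t_r = 10.8333 × 0.61 = 6.608 m.
Braking distance = v²/(2a) = 10.8333² / (2 × 2.548) = 117.360 / 5.096 = 23.030 m.
Total = 6.608 + 23.030 = 29.638 m.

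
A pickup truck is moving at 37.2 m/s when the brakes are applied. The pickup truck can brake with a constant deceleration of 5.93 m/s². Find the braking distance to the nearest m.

Braking distance ≈ 117 m

Braking distance = v²/(2a) = 37.2000² / (2 × 5.930) = 1383.840 / 11.860 = 116.681 m.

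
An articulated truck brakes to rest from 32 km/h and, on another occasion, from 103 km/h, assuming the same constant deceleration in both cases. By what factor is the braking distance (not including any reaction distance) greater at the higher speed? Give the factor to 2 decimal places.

Braking distance d = v²/(2a), so with a fixed, d ∝ v².
Factor = (103/32)² = 3.2188² = 10.3607.

Factor ≈ 10.36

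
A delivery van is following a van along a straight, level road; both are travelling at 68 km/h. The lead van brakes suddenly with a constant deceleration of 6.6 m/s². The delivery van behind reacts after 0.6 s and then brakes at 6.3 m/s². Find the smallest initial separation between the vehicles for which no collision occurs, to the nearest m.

68 km/h ÷ 3.6 = 18.8889 m/s.
Leader travels v²/(2a_L) = 356.791 / 13.200 = 27.030 m before stopping.
Follower covers v·t_r = 18.8889 × 0.6 = 11.333 m while reacting, then v²/(2a_F) = 356.791 / 12.600 = 28.317 m while braking, for a total of 11.333 + 28.317 = 39.650 m.
Since a_F ≤ a_L and the follower starts braking later, the follower is never slower than the leader, so the closest approach is when both have stopped.
Minimum gap = 39.650 − 27.030 = 12.620 m.

Minimum gap ≈ 13 m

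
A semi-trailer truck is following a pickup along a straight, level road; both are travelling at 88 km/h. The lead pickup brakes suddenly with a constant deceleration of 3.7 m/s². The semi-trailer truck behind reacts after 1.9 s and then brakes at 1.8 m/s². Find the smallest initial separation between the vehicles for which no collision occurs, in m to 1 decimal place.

88 km/h ÷ 3.6 = 24.4444 m/s.
Leader travels v²/(2a_L) = 597.529 / 7.400 = 80.747 m before stopping.
Follower covers v·t_r = 24.4444 × 1.9 = 46.444 m while reacting, then v²/(2a_F) = 597.529 / 3.600 = 165.980 m while braking, for a total of 46.444 + 165.980 = 212.424 m.
Since a_F ≤ a_L and the follower starts braking later, the follower is never slower than the leader, so the closest approach is when both have stopped.
Minimum gap = 212.424 − 80.747 = 131.677 m.

Minimum gap ≈ 131.7 m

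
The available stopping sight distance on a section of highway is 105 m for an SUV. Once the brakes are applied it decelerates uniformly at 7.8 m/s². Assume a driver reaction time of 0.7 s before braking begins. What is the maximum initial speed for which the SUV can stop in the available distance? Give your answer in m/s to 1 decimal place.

Maximum speed ≈ 35.4 m/s

Stopping distance: v·t_r + v²/(2a) = 105 with t_r = 0.7 s and a = 7.800 m/s².
So v² + 10.920 v − 1638.00 = 0.
Positive root: v = −a·t_r + √((a·t_r)² + 2a·d) = −5.460 + √(29.812 + 1638.00) = 35.3789 m/s.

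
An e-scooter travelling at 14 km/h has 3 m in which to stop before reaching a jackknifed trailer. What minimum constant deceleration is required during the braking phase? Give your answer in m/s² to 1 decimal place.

Required deceleration ≈ 2.5 m/s²

14 km/h ÷ 3.6 = 3.8889 m/s.
v² = 2a·d ⇒ a = v²/(2d) = 3.8889² / (2 × 3.000) = 15.124 / 6.000 = 2.5207 m/s².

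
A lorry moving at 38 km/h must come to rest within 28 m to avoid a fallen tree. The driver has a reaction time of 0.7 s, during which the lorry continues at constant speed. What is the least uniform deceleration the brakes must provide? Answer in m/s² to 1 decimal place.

Required deceleration ≈ 2.7 m/s²

38 km/h ÷ 3.6 = 10.5556 m/s.
Distance covered during reaction = 10.5556 × 0.7 = 7.389 m.
Distance available for braking: 28 − 7.389 = 20.611 m.
v² = 2a·d ⇒ a = v²/(2d) = 10.5556² / (2 × 20.611) = 111.421 / 41.222 = 2.7029 m/s².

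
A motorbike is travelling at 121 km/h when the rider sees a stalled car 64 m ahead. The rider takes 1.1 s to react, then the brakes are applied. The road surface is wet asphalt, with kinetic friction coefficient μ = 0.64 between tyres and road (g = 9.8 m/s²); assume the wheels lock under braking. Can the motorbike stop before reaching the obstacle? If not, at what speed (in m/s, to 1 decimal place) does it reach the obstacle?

121 km/h ÷ 3.6 = 33.6111 m/s.
a = μg = 0.64 × 9.8 = 6.272 m/s².
Reaction distance = 33.6111 × 1.1 = 36.972 m.
Braking distance needed to stop: v²/(2a) = 1129.706 / 12.544 = 90.059 m, so total needed = 36.972 + 90.059 = 127.031 m > 64 m — it cannot stop.
Distance remaining when braking begins: 64 − 36.972 = 27.028 m.
v² = v₀² − 2a·d = 1129.706 − 2 × 6.272 × 27.028 = 790.667 m²/s².
v = √790.667 = 28.119 m/s.

No — it strikes the obstacle at 28.1 m/s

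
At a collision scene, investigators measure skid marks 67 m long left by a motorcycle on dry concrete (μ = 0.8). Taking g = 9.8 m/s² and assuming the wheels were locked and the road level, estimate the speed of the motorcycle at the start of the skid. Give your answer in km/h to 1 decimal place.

Initial speed ≈ 116.7 km/h

Deceleration a = μg = 0.8 × 9.8 = 7.840 m/s².
v = √(2a·d) = √(2 × 7.840 × 67) = √1050.560 = 32.4123 m/s.
= 32.4123 × 3.6 = 116.684 km/h.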